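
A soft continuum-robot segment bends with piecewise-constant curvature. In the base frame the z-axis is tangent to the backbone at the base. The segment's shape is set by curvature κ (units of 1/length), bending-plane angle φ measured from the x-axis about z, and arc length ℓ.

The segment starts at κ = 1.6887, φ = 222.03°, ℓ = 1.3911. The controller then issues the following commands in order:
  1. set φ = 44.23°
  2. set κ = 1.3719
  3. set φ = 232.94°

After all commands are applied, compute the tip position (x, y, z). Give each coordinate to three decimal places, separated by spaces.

-0.585 -0.774 0.688

initial: κ=1.6887, φ=222.03°, ℓ=1.3911
cmd 1: set φ=44.23° → (κ,φ,ℓ)=(1.6887,44.23°,1.3911) → tip=(0.7222,0.7031,0.4217)
cmd 2: set κ=1.3719 → (κ,φ,ℓ)=(1.3719,44.23°,1.3911) → tip=(0.6953,0.6769,0.6878)
cmd 3: set φ=232.94° → (κ,φ,ℓ)=(1.3719,232.94°,1.3911) → tip=(-0.5848,-0.7744,0.6878)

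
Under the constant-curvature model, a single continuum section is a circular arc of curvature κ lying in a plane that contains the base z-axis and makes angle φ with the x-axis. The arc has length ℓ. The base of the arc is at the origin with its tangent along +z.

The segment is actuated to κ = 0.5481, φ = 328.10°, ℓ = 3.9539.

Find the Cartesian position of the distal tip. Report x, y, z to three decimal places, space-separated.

θ = κ·ℓ = 0.5481 × 3.9539 = 2.16713 rad
ρ = (1 − cos θ)/κ = (1 − -0.56161)/0.5481 = 2.84914
z = sin θ / κ = 0.82740/0.5481 = 1.50958
x = ρ cos φ = 2.84914 × cos(328.10°) = 2.41884
y = ρ sin φ = 2.84914 × sin(328.10°) = -1.50560

2.419 -1.506 1.510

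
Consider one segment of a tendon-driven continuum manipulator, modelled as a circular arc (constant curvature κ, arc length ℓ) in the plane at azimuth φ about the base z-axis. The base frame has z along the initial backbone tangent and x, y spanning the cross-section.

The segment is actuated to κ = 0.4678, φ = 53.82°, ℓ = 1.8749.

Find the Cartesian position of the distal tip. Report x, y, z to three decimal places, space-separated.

0.455 0.622 1.644

θ = κ·ℓ = 0.4678 × 1.8749 = 0.87708 rad
ρ = (1 − cos θ)/κ = (1 − 0.63940)/0.4678 = 0.77084
z = sin θ / κ = 0.76887/0.4678 = 1.64360
x = ρ cos φ = 0.77084 × cos(53.82°) = 0.45505
y = ρ sin φ = 0.77084 × sin(53.82°) = 0.62220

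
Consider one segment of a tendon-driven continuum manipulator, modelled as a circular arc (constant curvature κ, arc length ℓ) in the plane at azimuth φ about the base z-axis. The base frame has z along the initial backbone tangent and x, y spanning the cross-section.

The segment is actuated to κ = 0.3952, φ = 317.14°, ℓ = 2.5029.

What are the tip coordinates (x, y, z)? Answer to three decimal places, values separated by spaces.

θ = κ·ℓ = 0.3952 × 2.5029 = 0.98915 rad
ρ = (1 − cos θ)/κ = (1 − 0.54940)/0.3952 = 1.14017
z = sin θ / κ = 0.83556/0.3952 = 2.11426
x = ρ cos φ = 1.14017 × cos(317.14°) = 0.83577
y = ρ sin φ = 1.14017 × sin(317.14°) = -0.77556

0.836 -0.776 2.114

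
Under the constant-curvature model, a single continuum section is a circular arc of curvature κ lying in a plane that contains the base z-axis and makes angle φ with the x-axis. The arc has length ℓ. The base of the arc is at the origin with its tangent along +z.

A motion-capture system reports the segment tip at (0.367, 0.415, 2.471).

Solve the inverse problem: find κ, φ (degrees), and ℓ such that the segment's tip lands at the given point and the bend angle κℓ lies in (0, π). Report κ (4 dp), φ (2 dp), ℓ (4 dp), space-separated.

ρ = √(x²+y²) = √(0.367² + 0.415²) = 0.55400
φ = atan2(y, x) mod 360° = atan2(0.415, 0.367) = 48.5125°
|p|² = ρ² + z² = 0.55400² + 2.471² = 6.41276
κ = 2ρ / |p|² = 2×0.55400 / 6.41276 = 0.17278
θ = 2·atan2(ρ, z) = 2·atan2(0.55400, 2.471) = 0.44111 rad
ℓ = θ/κ = 0.44111/0.17278 = 2.55299

0.1728 48.51 2.5530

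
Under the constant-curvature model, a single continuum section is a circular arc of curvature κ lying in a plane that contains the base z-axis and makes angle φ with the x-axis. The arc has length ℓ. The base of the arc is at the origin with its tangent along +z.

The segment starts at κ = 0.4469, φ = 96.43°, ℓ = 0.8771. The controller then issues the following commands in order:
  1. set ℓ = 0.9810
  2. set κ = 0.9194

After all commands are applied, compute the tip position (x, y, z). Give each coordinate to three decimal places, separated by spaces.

initial: κ=0.4469, φ=96.43°, ℓ=0.8771
cmd 1: set ℓ=0.9810 → (κ,φ,ℓ)=(0.4469,96.43°,0.9810) → tip=(-0.0237,0.2103,0.9499)
cmd 2: set κ=0.9194 → (κ,φ,ℓ)=(0.9194,96.43°,0.9810) → tip=(-0.0463,0.4106,0.8533)

-0.046 0.411 0.853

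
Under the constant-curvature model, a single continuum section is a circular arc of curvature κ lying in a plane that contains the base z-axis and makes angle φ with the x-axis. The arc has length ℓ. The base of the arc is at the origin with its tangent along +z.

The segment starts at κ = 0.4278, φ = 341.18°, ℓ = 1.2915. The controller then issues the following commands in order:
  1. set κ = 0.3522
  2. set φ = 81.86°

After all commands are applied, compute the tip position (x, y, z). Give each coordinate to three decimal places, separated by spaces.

0.041 0.286 1.247

initial: κ=0.4278, φ=341.18°, ℓ=1.2915
cmd 1: set κ=0.3522 → (κ,φ,ℓ)=(0.3522,341.18°,1.2915) → tip=(0.2733,-0.0931,1.2474)
cmd 2: set φ=81.86° → (κ,φ,ℓ)=(0.3522,81.86°,1.2915) → tip=(0.0409,0.2858,1.2474)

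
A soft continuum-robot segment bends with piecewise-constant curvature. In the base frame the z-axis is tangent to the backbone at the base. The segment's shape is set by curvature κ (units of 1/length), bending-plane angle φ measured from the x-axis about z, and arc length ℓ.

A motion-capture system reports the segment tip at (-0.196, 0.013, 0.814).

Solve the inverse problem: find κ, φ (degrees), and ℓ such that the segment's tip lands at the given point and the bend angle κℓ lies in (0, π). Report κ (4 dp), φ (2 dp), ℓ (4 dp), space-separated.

0.5603 176.21 0.8452

ρ = √(x²+y²) = √(-0.196² + 0.013²) = 0.19643
φ = atan2(y, x) mod 360° = atan2(0.013, -0.196) = 176.2053°
|p|² = ρ² + z² = 0.19643² + 0.814² = 0.70118
κ = 2ρ / |p|² = 2×0.19643 / 0.70118 = 0.56029
θ = 2·atan2(ρ, z) = 2·atan2(0.19643, 0.814) = 0.47358 rad
ℓ = θ/κ = 0.47358/0.56029 = 0.84524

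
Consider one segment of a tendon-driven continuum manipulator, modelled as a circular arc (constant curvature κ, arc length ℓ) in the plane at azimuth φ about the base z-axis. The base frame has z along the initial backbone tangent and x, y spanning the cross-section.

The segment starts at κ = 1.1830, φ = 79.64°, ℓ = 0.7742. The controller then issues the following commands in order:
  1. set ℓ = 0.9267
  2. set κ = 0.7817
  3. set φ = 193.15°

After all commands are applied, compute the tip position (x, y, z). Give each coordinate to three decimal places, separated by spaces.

initial: κ=1.1830, φ=79.64°, ℓ=0.7742
cmd 1: set ℓ=0.9267 → (κ,φ,ℓ)=(1.1830,79.64°,0.9267) → tip=(0.0826,0.4516,0.7519)
cmd 2: set κ=0.7817 → (κ,φ,ℓ)=(0.7817,79.64°,0.9267) → tip=(0.0578,0.3160,0.8478)
cmd 3: set φ=193.15° → (κ,φ,ℓ)=(0.7817,193.15°,0.9267) → tip=(-0.3128,-0.0731,0.8478)

-0.313 -0.073 0.848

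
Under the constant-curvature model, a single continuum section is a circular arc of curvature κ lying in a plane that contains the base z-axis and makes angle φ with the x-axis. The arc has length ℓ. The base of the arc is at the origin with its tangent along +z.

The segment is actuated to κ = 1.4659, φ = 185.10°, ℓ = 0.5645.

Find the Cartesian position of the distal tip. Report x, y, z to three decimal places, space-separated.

θ = κ·ℓ = 1.4659 × 0.5645 = 0.82750 rad
ρ = (1 − cos θ)/κ = (1 − 0.67672)/1.4659 = 0.22053
z = sin θ / κ = 0.73624/1.4659 = 0.50225
x = ρ cos φ = 0.22053 × cos(185.10°) = -0.21966
y = ρ sin φ = 0.22053 × sin(185.10°) = -0.01960

-0.220 -0.020 0.502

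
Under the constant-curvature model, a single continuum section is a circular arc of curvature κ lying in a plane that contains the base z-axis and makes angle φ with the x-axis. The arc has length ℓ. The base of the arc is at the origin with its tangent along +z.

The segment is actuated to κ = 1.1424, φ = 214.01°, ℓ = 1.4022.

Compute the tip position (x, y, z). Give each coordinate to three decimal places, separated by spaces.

-0.748 -0.505 0.875

θ = κ·ℓ = 1.1424 × 1.4022 = 1.60187 rad
ρ = (1 − cos θ)/κ = (1 − -0.03107)/1.1424 = 0.90255
z = sin θ / κ = 0.99952/1.1424 = 0.87493
x = ρ cos φ = 0.90255 × cos(214.01°) = -0.74816
y = ρ sin φ = 0.90255 × sin(214.01°) = -0.50483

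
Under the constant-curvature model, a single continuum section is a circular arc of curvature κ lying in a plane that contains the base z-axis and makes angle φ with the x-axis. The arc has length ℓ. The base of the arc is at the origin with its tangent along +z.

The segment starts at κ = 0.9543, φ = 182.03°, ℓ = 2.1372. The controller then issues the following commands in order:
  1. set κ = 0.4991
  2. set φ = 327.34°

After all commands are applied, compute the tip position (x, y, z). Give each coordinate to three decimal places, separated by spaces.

initial: κ=0.9543, φ=182.03°, ℓ=2.1372
cmd 1: set κ=0.4991 → (κ,φ,ℓ)=(0.4991,182.03°,2.1372) → tip=(-1.0351,-0.0367,1.7544)
cmd 2: set φ=327.34° → (κ,φ,ℓ)=(0.4991,327.34°,2.1372) → tip=(0.8720,-0.5590,1.7544)

0.872 -0.559 1.754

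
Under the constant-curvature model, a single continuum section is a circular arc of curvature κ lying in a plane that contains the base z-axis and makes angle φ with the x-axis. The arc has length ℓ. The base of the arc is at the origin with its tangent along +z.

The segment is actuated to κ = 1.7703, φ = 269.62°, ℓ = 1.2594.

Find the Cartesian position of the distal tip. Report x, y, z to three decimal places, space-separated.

-0.006 -0.911 0.447

θ = κ·ℓ = 1.7703 × 1.2594 = 2.22952 rad
ρ = (1 − cos θ)/κ = (1 − -0.61210)/1.7703 = 0.91064
z = sin θ / κ = 0.79078/1.7703 = 0.44669
x = ρ cos φ = 0.91064 × cos(269.62°) = -0.00604
y = ρ sin φ = 0.91064 × sin(269.62°) = -0.91062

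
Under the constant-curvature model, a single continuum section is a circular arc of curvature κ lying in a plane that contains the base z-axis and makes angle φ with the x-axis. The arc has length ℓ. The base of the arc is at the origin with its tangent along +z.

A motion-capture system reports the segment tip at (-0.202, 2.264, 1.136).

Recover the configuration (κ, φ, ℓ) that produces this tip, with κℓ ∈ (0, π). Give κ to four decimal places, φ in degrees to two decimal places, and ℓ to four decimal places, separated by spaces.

0.7040 95.10 3.1456

ρ = √(x²+y²) = √(-0.202² + 2.264²) = 2.27299
φ = atan2(y, x) mod 360° = atan2(2.264, -0.202) = 95.0986°
|p|² = ρ² + z² = 2.27299² + 1.136² = 6.45700
κ = 2ρ / |p|² = 2×2.27299 / 6.45700 = 0.70404
θ = 2·atan2(ρ, z) = 2·atan2(2.27299, 1.136) = 2.21465 rad
ℓ = θ/κ = 2.21465/0.70404 = 3.14562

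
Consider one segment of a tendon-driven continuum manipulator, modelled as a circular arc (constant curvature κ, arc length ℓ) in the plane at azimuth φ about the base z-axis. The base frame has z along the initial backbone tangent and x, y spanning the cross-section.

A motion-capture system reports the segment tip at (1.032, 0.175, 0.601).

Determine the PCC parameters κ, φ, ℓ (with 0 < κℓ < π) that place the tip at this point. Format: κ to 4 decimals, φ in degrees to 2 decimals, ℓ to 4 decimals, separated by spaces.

1.4370 9.62 1.4608

ρ = √(x²+y²) = √(1.032² + 0.175²) = 1.04673
φ = atan2(y, x) mod 360° = atan2(0.175, 1.032) = 9.6243°
|p|² = ρ² + z² = 1.04673² + 0.601² = 1.45685
κ = 2ρ / |p|² = 2×1.04673 / 1.45685 = 1.43698
θ = 2·atan2(ρ, z) = 2·atan2(1.04673, 0.601) = 2.09918 rad
ℓ = θ/κ = 2.09918/1.43698 = 1.46082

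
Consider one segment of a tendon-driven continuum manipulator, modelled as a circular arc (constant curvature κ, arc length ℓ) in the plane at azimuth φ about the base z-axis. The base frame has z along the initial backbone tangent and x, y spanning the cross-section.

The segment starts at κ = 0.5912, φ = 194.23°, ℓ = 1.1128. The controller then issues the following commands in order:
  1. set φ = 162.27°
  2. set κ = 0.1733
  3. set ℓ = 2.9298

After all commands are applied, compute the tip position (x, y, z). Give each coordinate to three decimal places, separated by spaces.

initial: κ=0.5912, φ=194.23°, ℓ=1.1128
cmd 1: set φ=162.27° → (κ,φ,ℓ)=(0.5912,162.27°,1.1128) → tip=(-0.3363,0.1075,1.0342)
cmd 2: set κ=0.1733 → (κ,φ,ℓ)=(0.1733,162.27°,1.1128) → tip=(-0.1019,0.0326,1.1059)
cmd 3: set ℓ=2.9298 → (κ,φ,ℓ)=(0.1733,162.27°,2.9298) → tip=(-0.6934,0.2217,2.8055)

-0.693 0.222 2.806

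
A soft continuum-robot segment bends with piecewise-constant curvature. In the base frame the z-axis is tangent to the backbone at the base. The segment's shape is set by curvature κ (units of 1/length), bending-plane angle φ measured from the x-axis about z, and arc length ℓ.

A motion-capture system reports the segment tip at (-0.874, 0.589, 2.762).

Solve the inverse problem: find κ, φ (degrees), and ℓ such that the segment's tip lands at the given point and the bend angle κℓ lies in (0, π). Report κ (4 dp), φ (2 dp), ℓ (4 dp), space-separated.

ρ = √(x²+y²) = √(-0.874² + 0.589²) = 1.05394
φ = atan2(y, x) mod 360° = atan2(0.589, -0.874) = 146.0235°
|p|² = ρ² + z² = 1.05394² + 2.762² = 8.73944
κ = 2ρ / |p|² = 2×1.05394 / 8.73944 = 0.24119
θ = 2·atan2(ρ, z) = 2·atan2(1.05394, 2.762) = 0.72907 rad
ℓ = θ/κ = 0.72907/0.24119 = 3.02276

0.2412 146.02 3.0228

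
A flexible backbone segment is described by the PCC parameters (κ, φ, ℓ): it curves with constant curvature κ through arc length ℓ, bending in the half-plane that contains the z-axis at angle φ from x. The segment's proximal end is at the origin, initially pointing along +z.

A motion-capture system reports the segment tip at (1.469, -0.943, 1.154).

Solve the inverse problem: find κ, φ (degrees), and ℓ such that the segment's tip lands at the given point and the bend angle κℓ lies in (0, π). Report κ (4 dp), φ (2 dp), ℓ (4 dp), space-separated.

ρ = √(x²+y²) = √(1.469² + -0.943²) = 1.74563
φ = atan2(y, x) mod 360° = atan2(-0.943, 1.469) = 327.3022°
|p|² = ρ² + z² = 1.74563² + 1.154² = 4.37893
κ = 2ρ / |p|² = 2×1.74563 / 4.37893 = 0.79728
θ = 2·atan2(ρ, z) = 2·atan2(1.74563, 1.154) = 1.97334 rad
ℓ = θ/κ = 1.97334/0.79728 = 2.47508

0.7973 327.30 2.4751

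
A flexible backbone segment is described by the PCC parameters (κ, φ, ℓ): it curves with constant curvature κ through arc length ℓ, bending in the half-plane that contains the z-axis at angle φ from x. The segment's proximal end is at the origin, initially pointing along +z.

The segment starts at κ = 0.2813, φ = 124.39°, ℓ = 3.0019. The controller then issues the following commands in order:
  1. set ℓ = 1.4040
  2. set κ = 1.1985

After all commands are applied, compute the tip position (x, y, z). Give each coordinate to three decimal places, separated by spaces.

initial: κ=0.2813, φ=124.39°, ℓ=3.0019
cmd 1: set ℓ=1.4040 → (κ,φ,ℓ)=(0.2813,124.39°,1.4040) → tip=(-0.1546,0.2258,1.3678)
cmd 2: set κ=1.1985 → (κ,φ,ℓ)=(1.1985,124.39°,1.4040) → tip=(-0.5239,0.7654,0.8292)

-0.524 0.765 0.829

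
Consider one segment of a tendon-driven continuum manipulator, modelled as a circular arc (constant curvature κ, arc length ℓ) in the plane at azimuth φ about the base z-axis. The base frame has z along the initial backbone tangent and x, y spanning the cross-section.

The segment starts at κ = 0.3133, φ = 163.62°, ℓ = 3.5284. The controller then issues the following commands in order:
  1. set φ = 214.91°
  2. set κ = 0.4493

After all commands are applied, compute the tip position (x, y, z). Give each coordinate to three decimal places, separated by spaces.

-1.852 -1.292 2.225

initial: κ=0.3133, φ=163.62°, ℓ=3.5284
cmd 1: set φ=214.91° → (κ,φ,ℓ)=(0.3133,214.91°,3.5284) → tip=(-1.4429,-1.0070,2.8524)
cmd 2: set κ=0.4493 → (κ,φ,ℓ)=(0.4493,214.91°,3.5284) → tip=(-1.8517,-1.2922,2.2254)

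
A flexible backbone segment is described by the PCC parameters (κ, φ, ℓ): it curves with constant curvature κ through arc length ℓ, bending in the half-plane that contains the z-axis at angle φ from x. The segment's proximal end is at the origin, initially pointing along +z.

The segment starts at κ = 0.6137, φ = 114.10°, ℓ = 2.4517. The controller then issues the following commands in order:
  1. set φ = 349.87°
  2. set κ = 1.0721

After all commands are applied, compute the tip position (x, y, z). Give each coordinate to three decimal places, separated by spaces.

1.718 -0.307 0.458

initial: κ=0.6137, φ=114.10°, ℓ=2.4517
cmd 1: set φ=349.87° → (κ,φ,ℓ)=(0.6137,349.87°,2.4517) → tip=(1.4980,-0.2676,1.6259)
cmd 2: set κ=1.0721 → (κ,φ,ℓ)=(1.0721,349.87°,2.4517) → tip=(1.7182,-0.3070,0.4579)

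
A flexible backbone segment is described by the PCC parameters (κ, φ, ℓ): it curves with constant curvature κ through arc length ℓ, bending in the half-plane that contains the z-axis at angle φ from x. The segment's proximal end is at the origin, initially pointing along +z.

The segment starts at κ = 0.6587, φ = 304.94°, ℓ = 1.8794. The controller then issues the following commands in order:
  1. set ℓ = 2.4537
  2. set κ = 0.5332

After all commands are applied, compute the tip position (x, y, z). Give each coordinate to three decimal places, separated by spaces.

initial: κ=0.6587, φ=304.94°, ℓ=1.8794
cmd 1: set ℓ=2.4537 → (κ,φ,ℓ)=(0.6587,304.94°,2.4537) → tip=(0.9090,-1.3011,1.5166)
cmd 2: set κ=0.5332 → (κ,φ,ℓ)=(0.5332,304.94°,2.4537) → tip=(0.7954,-1.1385,1.8112)

0.795 -1.138 1.811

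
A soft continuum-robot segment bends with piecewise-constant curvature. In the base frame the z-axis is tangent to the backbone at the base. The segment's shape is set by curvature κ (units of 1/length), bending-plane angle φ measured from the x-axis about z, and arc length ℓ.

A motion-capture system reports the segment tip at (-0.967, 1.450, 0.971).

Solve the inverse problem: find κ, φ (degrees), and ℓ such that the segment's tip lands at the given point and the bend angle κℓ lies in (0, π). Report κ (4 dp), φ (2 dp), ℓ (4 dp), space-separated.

ρ = √(x²+y²) = √(-0.967² + 1.450²) = 1.74287
φ = atan2(y, x) mod 360° = atan2(1.450, -0.967) = 123.6992°
|p|² = ρ² + z² = 1.74287² + 0.971² = 3.98043
κ = 2ρ / |p|² = 2×1.74287 / 3.98043 = 0.87572
θ = 2·atan2(ρ, z) = 2·atan2(1.74287, 0.971) = 2.12499 rad
ℓ = θ/κ = 2.12499/0.87572 = 2.42657

0.8757 123.70 2.4266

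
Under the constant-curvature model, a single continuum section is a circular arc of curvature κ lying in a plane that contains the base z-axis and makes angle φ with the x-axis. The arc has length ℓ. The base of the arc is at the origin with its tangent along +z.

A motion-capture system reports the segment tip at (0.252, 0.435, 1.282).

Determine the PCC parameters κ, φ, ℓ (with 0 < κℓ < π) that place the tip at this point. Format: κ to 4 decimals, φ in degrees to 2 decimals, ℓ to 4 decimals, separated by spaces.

ρ = √(x²+y²) = √(0.252² + 0.435²) = 0.50272
φ = atan2(y, x) mod 360° = atan2(0.435, 0.252) = 59.9158°
|p|² = ρ² + z² = 0.50272² + 1.282² = 1.89625
κ = 2ρ / |p|² = 2×0.50272 / 1.89625 = 0.53023
θ = 2·atan2(ρ, z) = 2·atan2(0.50272, 1.282) = 0.74742 rad
ℓ = θ/κ = 0.74742/0.53023 = 1.40963

0.5302 59.92 1.4096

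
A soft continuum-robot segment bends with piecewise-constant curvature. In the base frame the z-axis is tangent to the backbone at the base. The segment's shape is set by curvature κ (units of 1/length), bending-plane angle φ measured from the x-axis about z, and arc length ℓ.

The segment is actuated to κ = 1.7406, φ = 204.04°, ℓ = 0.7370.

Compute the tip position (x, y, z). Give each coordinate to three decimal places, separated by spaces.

-0.376 -0.168 0.551

θ = κ·ℓ = 1.7406 × 0.7370 = 1.28282 rad
ρ = (1 − cos θ)/κ = (1 − 0.28401)/1.7406 = 0.41135
z = sin θ / κ = 0.95882/1.7406 = 0.55086
x = ρ cos φ = 0.41135 × cos(204.04°) = -0.37567
y = ρ sin φ = 0.41135 × sin(204.04°) = -0.16757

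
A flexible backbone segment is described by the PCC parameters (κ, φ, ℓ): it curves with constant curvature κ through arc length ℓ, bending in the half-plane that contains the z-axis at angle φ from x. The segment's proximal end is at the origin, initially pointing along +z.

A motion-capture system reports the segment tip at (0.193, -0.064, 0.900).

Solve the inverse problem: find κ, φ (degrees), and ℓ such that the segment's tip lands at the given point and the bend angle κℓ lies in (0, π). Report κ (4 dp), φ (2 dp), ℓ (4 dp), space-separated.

0.4777 341.65 0.9303

ρ = √(x²+y²) = √(0.193² + -0.064²) = 0.20333
φ = atan2(y, x) mod 360° = atan2(-0.064, 0.193) = 341.6542°
|p|² = ρ² + z² = 0.20333² + 0.900² = 0.85135
κ = 2ρ / |p|² = 2×0.20333 / 0.85135 = 0.47768
θ = 2·atan2(ρ, z) = 2·atan2(0.20333, 0.900) = 0.44439 rad
ℓ = θ/κ = 0.44439/0.47768 = 0.93032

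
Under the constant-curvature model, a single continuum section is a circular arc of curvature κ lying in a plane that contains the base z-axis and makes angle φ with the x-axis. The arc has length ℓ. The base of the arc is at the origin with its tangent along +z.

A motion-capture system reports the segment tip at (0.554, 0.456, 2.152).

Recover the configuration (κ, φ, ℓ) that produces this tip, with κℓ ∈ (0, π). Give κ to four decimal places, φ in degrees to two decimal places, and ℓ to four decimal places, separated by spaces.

ρ = √(x²+y²) = √(0.554² + 0.456²) = 0.71753
φ = atan2(y, x) mod 360° = atan2(0.456, 0.554) = 39.4580°
|p|² = ρ² + z² = 0.71753² + 2.152² = 5.14596
κ = 2ρ / |p|² = 2×0.71753 / 5.14596 = 0.27887
θ = 2·atan2(ρ, z) = 2·atan2(0.71753, 2.152) = 0.64367 rad
ℓ = θ/κ = 0.64367/0.27887 = 2.30811

0.2789 39.46 2.3081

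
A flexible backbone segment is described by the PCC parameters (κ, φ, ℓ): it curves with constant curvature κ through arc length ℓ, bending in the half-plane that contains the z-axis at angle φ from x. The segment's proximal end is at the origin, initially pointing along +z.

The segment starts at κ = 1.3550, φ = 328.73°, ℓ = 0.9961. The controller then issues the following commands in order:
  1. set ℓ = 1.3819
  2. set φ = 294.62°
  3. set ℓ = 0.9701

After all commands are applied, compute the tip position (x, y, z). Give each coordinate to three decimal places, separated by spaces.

0.230 -0.501 0.714

initial: κ=1.3550, φ=328.73°, ℓ=0.9961
cmd 1: set ℓ=1.3819 → (κ,φ,ℓ)=(1.3550,328.73°,1.3819) → tip=(0.8182,-0.4969,0.7047)
cmd 2: set φ=294.62° → (κ,φ,ℓ)=(1.3550,294.62°,1.3819) → tip=(0.3988,-0.8703,0.7047)
cmd 3: set ℓ=0.9701 → (κ,φ,ℓ)=(1.3550,294.62°,0.9701) → tip=(0.2295,-0.5008,0.7139)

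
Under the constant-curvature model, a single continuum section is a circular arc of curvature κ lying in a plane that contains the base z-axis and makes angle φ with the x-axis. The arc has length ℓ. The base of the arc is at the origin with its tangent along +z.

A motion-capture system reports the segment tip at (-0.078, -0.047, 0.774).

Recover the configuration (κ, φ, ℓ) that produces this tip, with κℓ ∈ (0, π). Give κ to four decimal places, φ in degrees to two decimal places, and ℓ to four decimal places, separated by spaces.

ρ = √(x²+y²) = √(-0.078² + -0.047²) = 0.09107
φ = atan2(y, x) mod 360° = atan2(-0.047, -0.078) = 211.0717°
|p|² = ρ² + z² = 0.09107² + 0.774² = 0.60737
κ = 2ρ / |p|² = 2×0.09107 / 0.60737 = 0.29987
θ = 2·atan2(ρ, z) = 2·atan2(0.09107, 0.774) = 0.23424 rad
ℓ = θ/κ = 0.23424/0.29987 = 0.78112

0.2999 211.07 0.7811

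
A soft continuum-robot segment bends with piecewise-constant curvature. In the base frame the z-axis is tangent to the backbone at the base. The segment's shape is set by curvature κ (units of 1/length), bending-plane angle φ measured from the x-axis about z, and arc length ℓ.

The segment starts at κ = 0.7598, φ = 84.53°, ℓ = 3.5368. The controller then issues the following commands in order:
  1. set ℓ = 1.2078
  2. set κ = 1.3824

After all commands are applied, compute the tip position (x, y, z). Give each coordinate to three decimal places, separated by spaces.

initial: κ=0.7598, φ=84.53°, ℓ=3.5368
cmd 1: set ℓ=1.2078 → (κ,φ,ℓ)=(0.7598,84.53°,1.2078) → tip=(0.0492,0.5140,1.0453)
cmd 2: set κ=1.3824 → (κ,φ,ℓ)=(1.3824,84.53°,1.2078) → tip=(0.0758,0.7912,0.7198)

0.076 0.791 0.720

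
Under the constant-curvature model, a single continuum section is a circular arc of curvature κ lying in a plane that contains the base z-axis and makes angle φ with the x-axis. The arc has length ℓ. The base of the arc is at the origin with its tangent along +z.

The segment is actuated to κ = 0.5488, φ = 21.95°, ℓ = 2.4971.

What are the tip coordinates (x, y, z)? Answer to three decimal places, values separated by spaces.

θ = κ·ℓ = 0.5488 × 2.4971 = 1.37041 rad
ρ = (1 − cos θ)/κ = (1 − 0.19905)/0.5488 = 1.45946
z = sin θ / κ = 0.97999/0.5488 = 1.78570
x = ρ cos φ = 1.45946 × cos(21.95°) = 1.35366
y = ρ sin φ = 1.45946 × sin(21.95°) = 0.54554

1.354 0.546 1.786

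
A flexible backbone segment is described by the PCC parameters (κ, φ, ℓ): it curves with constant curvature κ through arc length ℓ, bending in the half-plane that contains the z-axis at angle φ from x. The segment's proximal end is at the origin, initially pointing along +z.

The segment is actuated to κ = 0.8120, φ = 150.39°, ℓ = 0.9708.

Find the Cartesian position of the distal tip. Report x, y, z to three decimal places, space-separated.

θ = κ·ℓ = 0.8120 × 0.9708 = 0.78829 rad
ρ = (1 − cos θ)/κ = (1 − 0.70506)/0.8120 = 0.36323
z = sin θ / κ = 0.70915/0.8120 = 0.87334
x = ρ cos φ = 0.36323 × cos(150.39°) = -0.31579
y = ρ sin φ = 0.36323 × sin(150.39°) = 0.17947

-0.316 0.179 0.873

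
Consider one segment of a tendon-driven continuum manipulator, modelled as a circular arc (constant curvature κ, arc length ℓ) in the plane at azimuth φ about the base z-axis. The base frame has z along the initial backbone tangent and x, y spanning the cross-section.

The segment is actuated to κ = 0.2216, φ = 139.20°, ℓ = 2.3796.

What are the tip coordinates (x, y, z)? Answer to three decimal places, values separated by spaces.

θ = κ·ℓ = 0.2216 × 2.3796 = 0.52732 rad
ρ = (1 − cos θ)/κ = (1 − 0.86416)/0.2216 = 0.61300
z = sin θ / κ = 0.50322/0.2216 = 2.27084
x = ρ cos φ = 0.61300 × cos(139.20°) = -0.46404
y = ρ sin φ = 0.61300 × sin(139.20°) = 0.40055

-0.464 0.401 2.271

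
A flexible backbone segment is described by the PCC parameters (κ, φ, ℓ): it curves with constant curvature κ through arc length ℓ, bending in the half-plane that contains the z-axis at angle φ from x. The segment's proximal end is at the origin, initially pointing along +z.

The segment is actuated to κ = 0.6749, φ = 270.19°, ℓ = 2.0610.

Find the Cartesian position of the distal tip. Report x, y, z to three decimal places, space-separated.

θ = κ·ℓ = 0.6749 × 2.0610 = 1.39097 rad
ρ = (1 − cos θ)/κ = (1 − 0.17886)/0.6749 = 1.21668
z = sin θ / κ = 0.98387/0.6749 = 1.45781
x = ρ cos φ = 1.21668 × cos(270.19°) = 0.00403
y = ρ sin φ = 1.21668 × sin(270.19°) = -1.21668

0.004 -1.217 1.458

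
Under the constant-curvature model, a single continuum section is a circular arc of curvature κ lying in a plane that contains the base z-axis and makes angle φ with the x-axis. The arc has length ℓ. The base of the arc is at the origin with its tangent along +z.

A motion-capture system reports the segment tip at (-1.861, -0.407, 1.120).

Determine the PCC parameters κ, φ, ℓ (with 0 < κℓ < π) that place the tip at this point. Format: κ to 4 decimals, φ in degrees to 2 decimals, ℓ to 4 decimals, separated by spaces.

ρ = √(x²+y²) = √(-1.861² + -0.407²) = 1.90499
φ = atan2(y, x) mod 360° = atan2(-0.407, -1.861) = 192.3363°
|p|² = ρ² + z² = 1.90499² + 1.120² = 4.88337
κ = 2ρ / |p|² = 2×1.90499 / 4.88337 = 0.78019
θ = 2·atan2(ρ, z) = 2·atan2(1.90499, 1.120) = 2.07860 rad
ℓ = θ/κ = 2.07860/0.78019 = 2.66421

0.7802 192.34 2.6642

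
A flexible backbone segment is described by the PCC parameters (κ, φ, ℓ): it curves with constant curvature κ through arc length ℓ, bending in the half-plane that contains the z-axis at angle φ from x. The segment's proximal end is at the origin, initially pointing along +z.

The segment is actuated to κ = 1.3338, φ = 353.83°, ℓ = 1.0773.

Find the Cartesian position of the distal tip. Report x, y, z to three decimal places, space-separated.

θ = κ·ℓ = 1.3338 × 1.0773 = 1.43690 rad
ρ = (1 − cos θ)/κ = (1 − 0.13349)/1.3338 = 0.64965
z = sin θ / κ = 0.99105/1.3338 = 0.74303
x = ρ cos φ = 0.64965 × cos(353.83°) = 0.64589
y = ρ sin φ = 0.64965 × sin(353.83°) = -0.06982

0.646 -0.070 0.743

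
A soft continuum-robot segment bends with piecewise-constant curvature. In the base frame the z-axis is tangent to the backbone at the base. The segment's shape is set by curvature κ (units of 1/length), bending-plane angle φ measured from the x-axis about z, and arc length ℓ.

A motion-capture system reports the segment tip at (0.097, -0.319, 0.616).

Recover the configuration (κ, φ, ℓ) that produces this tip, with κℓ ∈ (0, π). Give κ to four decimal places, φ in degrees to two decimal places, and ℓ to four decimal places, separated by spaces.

1.3592 286.91 0.7300

ρ = √(x²+y²) = √(0.097² + -0.319²) = 0.33342
φ = atan2(y, x) mod 360° = atan2(-0.319, 0.097) = 286.9132°
|p|² = ρ² + z² = 0.33342² + 0.616² = 0.49063
κ = 2ρ / |p|² = 2×0.33342 / 0.49063 = 1.35917
θ = 2·atan2(ρ, z) = 2·atan2(0.33342, 0.616) = 0.99223 rad
ℓ = θ/κ = 0.99223/1.35917 = 0.73003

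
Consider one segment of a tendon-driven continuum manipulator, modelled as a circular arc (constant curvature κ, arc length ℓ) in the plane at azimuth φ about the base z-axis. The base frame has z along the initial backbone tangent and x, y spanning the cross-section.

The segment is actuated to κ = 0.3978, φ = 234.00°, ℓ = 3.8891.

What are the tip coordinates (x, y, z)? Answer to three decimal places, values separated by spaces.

-1.443 -1.986 2.513

θ = κ·ℓ = 0.3978 × 3.8891 = 1.54708 rad
ρ = (1 − cos θ)/κ = (1 − 0.02371)/0.3978 = 2.45422
z = sin θ / κ = 0.99972/0.3978 = 2.51312
x = ρ cos φ = 2.45422 × cos(234.00°) = -1.44256
y = ρ sin φ = 2.45422 × sin(234.00°) = -1.98551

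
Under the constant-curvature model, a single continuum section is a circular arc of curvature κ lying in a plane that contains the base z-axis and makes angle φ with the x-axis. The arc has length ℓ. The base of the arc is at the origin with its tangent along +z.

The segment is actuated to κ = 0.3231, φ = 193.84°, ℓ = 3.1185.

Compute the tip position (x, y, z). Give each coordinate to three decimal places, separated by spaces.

-1.401 -0.345 2.617

θ = κ·ℓ = 0.3231 × 3.1185 = 1.00759 rad
ρ = (1 − cos θ)/κ = (1 − 0.53390)/0.3231 = 1.44258
z = sin θ / κ = 0.84555/0.3231 = 2.61698
x = ρ cos φ = 1.44258 × cos(193.84°) = -1.40070
y = ρ sin φ = 1.44258 × sin(193.84°) = -0.34508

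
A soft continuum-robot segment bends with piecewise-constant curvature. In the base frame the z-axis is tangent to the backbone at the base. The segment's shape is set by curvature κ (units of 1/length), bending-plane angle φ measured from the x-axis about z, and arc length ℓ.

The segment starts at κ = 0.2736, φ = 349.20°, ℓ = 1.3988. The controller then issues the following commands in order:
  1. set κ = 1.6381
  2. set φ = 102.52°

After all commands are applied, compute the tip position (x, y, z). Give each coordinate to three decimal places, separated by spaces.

-0.220 0.989 0.459

initial: κ=0.2736, φ=349.20°, ℓ=1.3988
cmd 1: set κ=1.6381 → (κ,φ,ℓ)=(1.6381,349.20°,1.3988) → tip=(0.9953,-0.1899,0.4587)
cmd 2: set φ=102.52° → (κ,φ,ℓ)=(1.6381,102.52°,1.3988) → tip=(-0.2197,0.9892,0.4587)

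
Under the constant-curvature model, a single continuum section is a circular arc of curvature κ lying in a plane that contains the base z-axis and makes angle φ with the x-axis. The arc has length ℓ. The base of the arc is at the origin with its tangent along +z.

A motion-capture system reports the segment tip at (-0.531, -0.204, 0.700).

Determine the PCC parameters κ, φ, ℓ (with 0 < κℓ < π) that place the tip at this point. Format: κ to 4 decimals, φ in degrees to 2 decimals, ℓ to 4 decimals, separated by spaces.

ρ = √(x²+y²) = √(-0.531² + -0.204²) = 0.56884
φ = atan2(y, x) mod 360° = atan2(-0.204, -0.531) = 201.0158°
|p|² = ρ² + z² = 0.56884² + 0.700² = 0.81358
κ = 2ρ / |p|² = 2×0.56884 / 0.81358 = 1.39836
θ = 2·atan2(ρ, z) = 2·atan2(0.56884, 0.700) = 1.36479 rad
ℓ = θ/κ = 1.36479/1.39836 = 0.97599

1.3984 201.02 0.9760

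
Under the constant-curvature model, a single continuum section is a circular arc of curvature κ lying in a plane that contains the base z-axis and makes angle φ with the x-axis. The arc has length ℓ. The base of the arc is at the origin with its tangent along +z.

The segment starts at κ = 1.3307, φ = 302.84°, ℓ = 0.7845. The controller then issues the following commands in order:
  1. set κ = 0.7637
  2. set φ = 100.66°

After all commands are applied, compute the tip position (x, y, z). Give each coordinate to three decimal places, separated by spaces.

initial: κ=1.3307, φ=302.84°, ℓ=0.7845
cmd 1: set κ=0.7637 → (κ,φ,ℓ)=(0.7637,302.84°,0.7845) → tip=(0.1237,-0.1916,0.7384)
cmd 2: set φ=100.66° → (κ,φ,ℓ)=(0.7637,100.66°,0.7845) → tip=(-0.0422,0.2241,0.7384)

-0.042 0.224 0.738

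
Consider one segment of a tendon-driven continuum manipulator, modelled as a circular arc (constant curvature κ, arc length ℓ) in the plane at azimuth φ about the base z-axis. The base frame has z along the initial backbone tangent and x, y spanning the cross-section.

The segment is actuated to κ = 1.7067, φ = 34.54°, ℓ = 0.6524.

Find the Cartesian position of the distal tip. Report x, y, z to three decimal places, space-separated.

θ = κ·ℓ = 1.7067 × 0.6524 = 1.11345 rad
ρ = (1 − cos θ)/κ = (1 − 0.44157)/1.7067 = 0.32720
z = sin θ / κ = 0.89723/1.7067 = 0.52571
x = ρ cos φ = 0.32720 × cos(34.54°) = 0.26952
y = ρ sin φ = 0.32720 × sin(34.54°) = 0.18552

0.270 0.186 0.526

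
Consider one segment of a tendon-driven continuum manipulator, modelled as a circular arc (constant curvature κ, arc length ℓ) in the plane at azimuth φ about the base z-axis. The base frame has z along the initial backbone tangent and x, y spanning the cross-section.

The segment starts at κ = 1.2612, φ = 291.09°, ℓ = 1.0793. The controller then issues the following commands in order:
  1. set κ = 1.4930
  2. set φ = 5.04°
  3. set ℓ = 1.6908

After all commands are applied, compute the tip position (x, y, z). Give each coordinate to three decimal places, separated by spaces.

initial: κ=1.2612, φ=291.09°, ℓ=1.0793
cmd 1: set κ=1.4930 → (κ,φ,ℓ)=(1.4930,291.09°,1.0793) → tip=(0.2508,-0.6503,0.6692)
cmd 2: set φ=5.04° → (κ,φ,ℓ)=(1.4930,5.04°,1.0793) → tip=(0.6943,0.0612,0.6692)
cmd 3: set ℓ=1.6908 → (κ,φ,ℓ)=(1.4930,5.04°,1.6908) → tip=(1.2113,0.1068,0.3877)

1.211 0.107 0.388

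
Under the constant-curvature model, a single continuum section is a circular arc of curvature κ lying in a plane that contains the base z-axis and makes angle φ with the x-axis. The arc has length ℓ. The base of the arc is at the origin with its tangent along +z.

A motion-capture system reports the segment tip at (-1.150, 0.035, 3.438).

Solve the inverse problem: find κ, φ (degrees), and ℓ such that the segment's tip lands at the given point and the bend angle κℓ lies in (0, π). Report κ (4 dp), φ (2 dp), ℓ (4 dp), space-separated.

ρ = √(x²+y²) = √(-1.150² + 0.035²) = 1.15053
φ = atan2(y, x) mod 360° = atan2(0.035, -1.150) = 178.2568°
|p|² = ρ² + z² = 1.15053² + 3.438² = 13.14357
κ = 2ρ / |p|² = 2×1.15053 / 13.14357 = 0.17507
θ = 2·atan2(ρ, z) = 2·atan2(1.15053, 3.438) = 0.64587 rad
ℓ = θ/κ = 0.64587/0.17507 = 3.68920

0.1751 178.26 3.6892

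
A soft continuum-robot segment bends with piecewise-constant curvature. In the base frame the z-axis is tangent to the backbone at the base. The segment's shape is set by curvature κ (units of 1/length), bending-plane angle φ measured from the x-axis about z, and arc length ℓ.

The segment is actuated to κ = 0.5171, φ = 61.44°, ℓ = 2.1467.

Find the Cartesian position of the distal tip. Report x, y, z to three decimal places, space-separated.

0.513 0.943 1.732

θ = κ·ℓ = 0.5171 × 2.1467 = 1.11006 rad
ρ = (1 − cos θ)/κ = (1 − 0.44461)/0.5171 = 1.07405
z = sin θ / κ = 0.89572/0.5171 = 1.73221
x = ρ cos φ = 1.07405 × cos(61.44°) = 0.51348
y = ρ sin φ = 1.07405 × sin(61.44°) = 0.94336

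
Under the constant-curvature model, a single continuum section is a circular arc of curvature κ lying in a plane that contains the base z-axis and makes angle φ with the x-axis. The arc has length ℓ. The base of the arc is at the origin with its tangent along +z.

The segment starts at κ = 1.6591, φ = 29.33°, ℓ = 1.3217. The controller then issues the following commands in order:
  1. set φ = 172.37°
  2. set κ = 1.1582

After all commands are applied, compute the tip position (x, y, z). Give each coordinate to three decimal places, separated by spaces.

-0.822 0.110 0.863

initial: κ=1.6591, φ=29.33°, ℓ=1.3217
cmd 1: set φ=172.37° → (κ,φ,ℓ)=(1.6591,172.37°,1.3217) → tip=(-0.9455,0.1267,0.4898)
cmd 2: set κ=1.1582 → (κ,φ,ℓ)=(1.1582,172.37°,1.3217) → tip=(-0.8215,0.1101,0.8627)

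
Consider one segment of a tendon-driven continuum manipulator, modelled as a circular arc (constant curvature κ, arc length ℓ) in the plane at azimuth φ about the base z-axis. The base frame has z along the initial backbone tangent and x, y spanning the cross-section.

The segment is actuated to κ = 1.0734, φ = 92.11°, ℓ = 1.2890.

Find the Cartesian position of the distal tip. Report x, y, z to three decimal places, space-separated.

-0.028 0.758 0.915

θ = κ·ℓ = 1.0734 × 1.2890 = 1.38361 rad
ρ = (1 − cos θ)/κ = (1 − 0.18609)/1.0734 = 0.75825
z = sin θ / κ = 0.98253/1.0734 = 0.91535
x = ρ cos φ = 0.75825 × cos(92.11°) = -0.02792
y = ρ sin φ = 0.75825 × sin(92.11°) = 0.75774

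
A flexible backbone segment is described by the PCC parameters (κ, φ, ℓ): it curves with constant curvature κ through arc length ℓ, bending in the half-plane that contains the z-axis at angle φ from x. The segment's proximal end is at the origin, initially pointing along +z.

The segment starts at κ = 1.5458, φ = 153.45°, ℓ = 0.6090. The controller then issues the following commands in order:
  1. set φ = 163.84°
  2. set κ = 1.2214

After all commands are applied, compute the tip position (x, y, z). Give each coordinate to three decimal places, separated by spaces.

-0.208 0.060 0.554

initial: κ=1.5458, φ=153.45°, ℓ=0.6090
cmd 1: set φ=163.84° → (κ,φ,ℓ)=(1.5458,163.84°,0.6090) → tip=(-0.2556,0.0741,0.5230)
cmd 2: set κ=1.2214 → (κ,φ,ℓ)=(1.2214,163.84°,0.6090) → tip=(-0.2077,0.0602,0.5544)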